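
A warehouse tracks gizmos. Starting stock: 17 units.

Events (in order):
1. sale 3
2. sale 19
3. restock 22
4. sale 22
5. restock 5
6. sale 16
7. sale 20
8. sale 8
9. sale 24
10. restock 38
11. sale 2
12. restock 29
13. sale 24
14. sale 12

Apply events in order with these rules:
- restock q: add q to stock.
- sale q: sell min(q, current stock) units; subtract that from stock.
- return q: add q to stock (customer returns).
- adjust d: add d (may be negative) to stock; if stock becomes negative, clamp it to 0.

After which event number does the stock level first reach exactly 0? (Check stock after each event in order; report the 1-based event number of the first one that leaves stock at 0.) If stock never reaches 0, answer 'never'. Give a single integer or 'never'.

Processing events:
Start: stock = 17
  Event 1 (sale 3): sell min(3,17)=3. stock: 17 - 3 = 14. total_sold = 3
  Event 2 (sale 19): sell min(19,14)=14. stock: 14 - 14 = 0. total_sold = 17
  Event 3 (restock 22): 0 + 22 = 22
  Event 4 (sale 22): sell min(22,22)=22. stock: 22 - 22 = 0. total_sold = 39
  Event 5 (restock 5): 0 + 5 = 5
  Event 6 (sale 16): sell min(16,5)=5. stock: 5 - 5 = 0. total_sold = 44
  Event 7 (sale 20): sell min(20,0)=0. stock: 0 - 0 = 0. total_sold = 44
  Event 8 (sale 8): sell min(8,0)=0. stock: 0 - 0 = 0. total_sold = 44
  Event 9 (sale 24): sell min(24,0)=0. stock: 0 - 0 = 0. total_sold = 44
  Event 10 (restock 38): 0 + 38 = 38
  Event 11 (sale 2): sell min(2,38)=2. stock: 38 - 2 = 36. total_sold = 46
  Event 12 (restock 29): 36 + 29 = 65
  Event 13 (sale 24): sell min(24,65)=24. stock: 65 - 24 = 41. total_sold = 70
  Event 14 (sale 12): sell min(12,41)=12. stock: 41 - 12 = 29. total_sold = 82
Final: stock = 29, total_sold = 82

First zero at event 2.

Answer: 2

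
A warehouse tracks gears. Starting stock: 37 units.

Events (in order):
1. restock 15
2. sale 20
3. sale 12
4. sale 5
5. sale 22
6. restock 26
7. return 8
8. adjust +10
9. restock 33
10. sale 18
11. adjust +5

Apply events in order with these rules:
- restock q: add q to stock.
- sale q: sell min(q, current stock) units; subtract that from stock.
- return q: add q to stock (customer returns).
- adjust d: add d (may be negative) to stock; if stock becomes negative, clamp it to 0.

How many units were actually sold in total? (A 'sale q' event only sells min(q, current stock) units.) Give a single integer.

Answer: 70

Derivation:
Processing events:
Start: stock = 37
  Event 1 (restock 15): 37 + 15 = 52
  Event 2 (sale 20): sell min(20,52)=20. stock: 52 - 20 = 32. total_sold = 20
  Event 3 (sale 12): sell min(12,32)=12. stock: 32 - 12 = 20. total_sold = 32
  Event 4 (sale 5): sell min(5,20)=5. stock: 20 - 5 = 15. total_sold = 37
  Event 5 (sale 22): sell min(22,15)=15. stock: 15 - 15 = 0. total_sold = 52
  Event 6 (restock 26): 0 + 26 = 26
  Event 7 (return 8): 26 + 8 = 34
  Event 8 (adjust +10): 34 + 10 = 44
  Event 9 (restock 33): 44 + 33 = 77
  Event 10 (sale 18): sell min(18,77)=18. stock: 77 - 18 = 59. total_sold = 70
  Event 11 (adjust +5): 59 + 5 = 64
Final: stock = 64, total_sold = 70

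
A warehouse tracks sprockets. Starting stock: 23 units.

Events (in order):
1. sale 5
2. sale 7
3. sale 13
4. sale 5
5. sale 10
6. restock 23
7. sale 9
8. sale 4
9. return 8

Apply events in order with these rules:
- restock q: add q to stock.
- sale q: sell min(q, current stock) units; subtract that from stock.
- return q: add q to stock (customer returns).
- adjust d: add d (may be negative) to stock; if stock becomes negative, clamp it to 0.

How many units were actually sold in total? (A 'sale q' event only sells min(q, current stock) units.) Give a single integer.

Answer: 36

Derivation:
Processing events:
Start: stock = 23
  Event 1 (sale 5): sell min(5,23)=5. stock: 23 - 5 = 18. total_sold = 5
  Event 2 (sale 7): sell min(7,18)=7. stock: 18 - 7 = 11. total_sold = 12
  Event 3 (sale 13): sell min(13,11)=11. stock: 11 - 11 = 0. total_sold = 23
  Event 4 (sale 5): sell min(5,0)=0. stock: 0 - 0 = 0. total_sold = 23
  Event 5 (sale 10): sell min(10,0)=0. stock: 0 - 0 = 0. total_sold = 23
  Event 6 (restock 23): 0 + 23 = 23
  Event 7 (sale 9): sell min(9,23)=9. stock: 23 - 9 = 14. total_sold = 32
  Event 8 (sale 4): sell min(4,14)=4. stock: 14 - 4 = 10. total_sold = 36
  Event 9 (return 8): 10 + 8 = 18
Final: stock = 18, total_sold = 36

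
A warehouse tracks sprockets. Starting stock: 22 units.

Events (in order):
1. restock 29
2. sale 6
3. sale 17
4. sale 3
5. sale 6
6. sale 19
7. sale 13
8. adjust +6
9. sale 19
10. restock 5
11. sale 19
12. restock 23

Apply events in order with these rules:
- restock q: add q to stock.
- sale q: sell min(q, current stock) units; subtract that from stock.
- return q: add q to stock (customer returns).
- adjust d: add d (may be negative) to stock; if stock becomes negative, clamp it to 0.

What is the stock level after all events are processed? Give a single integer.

Answer: 23

Derivation:
Processing events:
Start: stock = 22
  Event 1 (restock 29): 22 + 29 = 51
  Event 2 (sale 6): sell min(6,51)=6. stock: 51 - 6 = 45. total_sold = 6
  Event 3 (sale 17): sell min(17,45)=17. stock: 45 - 17 = 28. total_sold = 23
  Event 4 (sale 3): sell min(3,28)=3. stock: 28 - 3 = 25. total_sold = 26
  Event 5 (sale 6): sell min(6,25)=6. stock: 25 - 6 = 19. total_sold = 32
  Event 6 (sale 19): sell min(19,19)=19. stock: 19 - 19 = 0. total_sold = 51
  Event 7 (sale 13): sell min(13,0)=0. stock: 0 - 0 = 0. total_sold = 51
  Event 8 (adjust +6): 0 + 6 = 6
  Event 9 (sale 19): sell min(19,6)=6. stock: 6 - 6 = 0. total_sold = 57
  Event 10 (restock 5): 0 + 5 = 5
  Event 11 (sale 19): sell min(19,5)=5. stock: 5 - 5 = 0. total_sold = 62
  Event 12 (restock 23): 0 + 23 = 23
Final: stock = 23, total_sold = 62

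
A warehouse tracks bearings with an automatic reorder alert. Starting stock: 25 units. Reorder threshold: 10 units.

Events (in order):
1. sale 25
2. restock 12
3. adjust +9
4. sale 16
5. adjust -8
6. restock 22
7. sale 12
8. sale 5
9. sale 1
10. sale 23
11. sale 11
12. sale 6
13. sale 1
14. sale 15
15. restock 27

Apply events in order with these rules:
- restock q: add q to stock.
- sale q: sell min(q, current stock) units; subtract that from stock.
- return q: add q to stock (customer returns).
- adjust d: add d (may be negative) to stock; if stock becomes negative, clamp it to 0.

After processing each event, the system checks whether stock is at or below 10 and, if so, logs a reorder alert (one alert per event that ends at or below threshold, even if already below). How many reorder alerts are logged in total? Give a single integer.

Processing events:
Start: stock = 25
  Event 1 (sale 25): sell min(25,25)=25. stock: 25 - 25 = 0. total_sold = 25
  Event 2 (restock 12): 0 + 12 = 12
  Event 3 (adjust +9): 12 + 9 = 21
  Event 4 (sale 16): sell min(16,21)=16. stock: 21 - 16 = 5. total_sold = 41
  Event 5 (adjust -8): 5 + -8 = 0 (clamped to 0)
  Event 6 (restock 22): 0 + 22 = 22
  Event 7 (sale 12): sell min(12,22)=12. stock: 22 - 12 = 10. total_sold = 53
  Event 8 (sale 5): sell min(5,10)=5. stock: 10 - 5 = 5. total_sold = 58
  Event 9 (sale 1): sell min(1,5)=1. stock: 5 - 1 = 4. total_sold = 59
  Event 10 (sale 23): sell min(23,4)=4. stock: 4 - 4 = 0. total_sold = 63
  Event 11 (sale 11): sell min(11,0)=0. stock: 0 - 0 = 0. total_sold = 63
  Event 12 (sale 6): sell min(6,0)=0. stock: 0 - 0 = 0. total_sold = 63
  Event 13 (sale 1): sell min(1,0)=0. stock: 0 - 0 = 0. total_sold = 63
  Event 14 (sale 15): sell min(15,0)=0. stock: 0 - 0 = 0. total_sold = 63
  Event 15 (restock 27): 0 + 27 = 27
Final: stock = 27, total_sold = 63

Checking against threshold 10:
  After event 1: stock=0 <= 10 -> ALERT
  After event 2: stock=12 > 10
  After event 3: stock=21 > 10
  After event 4: stock=5 <= 10 -> ALERT
  After event 5: stock=0 <= 10 -> ALERT
  After event 6: stock=22 > 10
  After event 7: stock=10 <= 10 -> ALERT
  After event 8: stock=5 <= 10 -> ALERT
  After event 9: stock=4 <= 10 -> ALERT
  After event 10: stock=0 <= 10 -> ALERT
  After event 11: stock=0 <= 10 -> ALERT
  After event 12: stock=0 <= 10 -> ALERT
  After event 13: stock=0 <= 10 -> ALERT
  After event 14: stock=0 <= 10 -> ALERT
  After event 15: stock=27 > 10
Alert events: [1, 4, 5, 7, 8, 9, 10, 11, 12, 13, 14]. Count = 11

Answer: 11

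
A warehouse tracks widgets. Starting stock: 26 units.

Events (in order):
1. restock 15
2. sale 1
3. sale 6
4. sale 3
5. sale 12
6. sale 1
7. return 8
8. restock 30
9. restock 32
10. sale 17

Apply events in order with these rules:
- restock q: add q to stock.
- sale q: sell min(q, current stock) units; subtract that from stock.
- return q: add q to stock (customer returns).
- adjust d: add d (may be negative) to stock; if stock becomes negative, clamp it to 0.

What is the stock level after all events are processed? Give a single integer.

Processing events:
Start: stock = 26
  Event 1 (restock 15): 26 + 15 = 41
  Event 2 (sale 1): sell min(1,41)=1. stock: 41 - 1 = 40. total_sold = 1
  Event 3 (sale 6): sell min(6,40)=6. stock: 40 - 6 = 34. total_sold = 7
  Event 4 (sale 3): sell min(3,34)=3. stock: 34 - 3 = 31. total_sold = 10
  Event 5 (sale 12): sell min(12,31)=12. stock: 31 - 12 = 19. total_sold = 22
  Event 6 (sale 1): sell min(1,19)=1. stock: 19 - 1 = 18. total_sold = 23
  Event 7 (return 8): 18 + 8 = 26
  Event 8 (restock 30): 26 + 30 = 56
  Event 9 (restock 32): 56 + 32 = 88
  Event 10 (sale 17): sell min(17,88)=17. stock: 88 - 17 = 71. total_sold = 40
Final: stock = 71, total_sold = 40

Answer: 71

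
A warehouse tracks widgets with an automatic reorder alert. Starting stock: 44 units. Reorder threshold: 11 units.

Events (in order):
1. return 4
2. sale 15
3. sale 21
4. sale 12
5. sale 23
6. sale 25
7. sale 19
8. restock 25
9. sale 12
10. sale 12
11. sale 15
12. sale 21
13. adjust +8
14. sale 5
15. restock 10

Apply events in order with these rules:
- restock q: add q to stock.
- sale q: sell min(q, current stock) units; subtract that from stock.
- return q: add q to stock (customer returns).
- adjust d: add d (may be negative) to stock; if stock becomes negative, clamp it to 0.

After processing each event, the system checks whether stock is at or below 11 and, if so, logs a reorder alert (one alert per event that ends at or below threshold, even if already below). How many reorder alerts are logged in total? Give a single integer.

Answer: 9

Derivation:
Processing events:
Start: stock = 44
  Event 1 (return 4): 44 + 4 = 48
  Event 2 (sale 15): sell min(15,48)=15. stock: 48 - 15 = 33. total_sold = 15
  Event 3 (sale 21): sell min(21,33)=21. stock: 33 - 21 = 12. total_sold = 36
  Event 4 (sale 12): sell min(12,12)=12. stock: 12 - 12 = 0. total_sold = 48
  Event 5 (sale 23): sell min(23,0)=0. stock: 0 - 0 = 0. total_sold = 48
  Event 6 (sale 25): sell min(25,0)=0. stock: 0 - 0 = 0. total_sold = 48
  Event 7 (sale 19): sell min(19,0)=0. stock: 0 - 0 = 0. total_sold = 48
  Event 8 (restock 25): 0 + 25 = 25
  Event 9 (sale 12): sell min(12,25)=12. stock: 25 - 12 = 13. total_sold = 60
  Event 10 (sale 12): sell min(12,13)=12. stock: 13 - 12 = 1. total_sold = 72
  Event 11 (sale 15): sell min(15,1)=1. stock: 1 - 1 = 0. total_sold = 73
  Event 12 (sale 21): sell min(21,0)=0. stock: 0 - 0 = 0. total_sold = 73
  Event 13 (adjust +8): 0 + 8 = 8
  Event 14 (sale 5): sell min(5,8)=5. stock: 8 - 5 = 3. total_sold = 78
  Event 15 (restock 10): 3 + 10 = 13
Final: stock = 13, total_sold = 78

Checking against threshold 11:
  After event 1: stock=48 > 11
  After event 2: stock=33 > 11
  After event 3: stock=12 > 11
  After event 4: stock=0 <= 11 -> ALERT
  After event 5: stock=0 <= 11 -> ALERT
  After event 6: stock=0 <= 11 -> ALERT
  After event 7: stock=0 <= 11 -> ALERT
  After event 8: stock=25 > 11
  After event 9: stock=13 > 11
  After event 10: stock=1 <= 11 -> ALERT
  After event 11: stock=0 <= 11 -> ALERT
  After event 12: stock=0 <= 11 -> ALERT
  After event 13: stock=8 <= 11 -> ALERT
  After event 14: stock=3 <= 11 -> ALERT
  After event 15: stock=13 > 11
Alert events: [4, 5, 6, 7, 10, 11, 12, 13, 14]. Count = 9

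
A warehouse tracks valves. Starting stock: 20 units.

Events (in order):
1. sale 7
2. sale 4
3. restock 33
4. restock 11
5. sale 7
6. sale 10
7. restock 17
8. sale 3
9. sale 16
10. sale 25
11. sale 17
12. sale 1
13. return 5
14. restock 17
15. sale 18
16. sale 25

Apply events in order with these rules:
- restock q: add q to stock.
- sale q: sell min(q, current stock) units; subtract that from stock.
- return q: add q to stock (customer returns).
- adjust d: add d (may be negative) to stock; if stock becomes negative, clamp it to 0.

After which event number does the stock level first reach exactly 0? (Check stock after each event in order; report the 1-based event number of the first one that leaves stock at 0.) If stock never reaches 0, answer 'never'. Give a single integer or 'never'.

Answer: 11

Derivation:
Processing events:
Start: stock = 20
  Event 1 (sale 7): sell min(7,20)=7. stock: 20 - 7 = 13. total_sold = 7
  Event 2 (sale 4): sell min(4,13)=4. stock: 13 - 4 = 9. total_sold = 11
  Event 3 (restock 33): 9 + 33 = 42
  Event 4 (restock 11): 42 + 11 = 53
  Event 5 (sale 7): sell min(7,53)=7. stock: 53 - 7 = 46. total_sold = 18
  Event 6 (sale 10): sell min(10,46)=10. stock: 46 - 10 = 36. total_sold = 28
  Event 7 (restock 17): 36 + 17 = 53
  Event 8 (sale 3): sell min(3,53)=3. stock: 53 - 3 = 50. total_sold = 31
  Event 9 (sale 16): sell min(16,50)=16. stock: 50 - 16 = 34. total_sold = 47
  Event 10 (sale 25): sell min(25,34)=25. stock: 34 - 25 = 9. total_sold = 72
  Event 11 (sale 17): sell min(17,9)=9. stock: 9 - 9 = 0. total_sold = 81
  Event 12 (sale 1): sell min(1,0)=0. stock: 0 - 0 = 0. total_sold = 81
  Event 13 (return 5): 0 + 5 = 5
  Event 14 (restock 17): 5 + 17 = 22
  Event 15 (sale 18): sell min(18,22)=18. stock: 22 - 18 = 4. total_sold = 99
  Event 16 (sale 25): sell min(25,4)=4. stock: 4 - 4 = 0. total_sold = 103
Final: stock = 0, total_sold = 103

First zero at event 11.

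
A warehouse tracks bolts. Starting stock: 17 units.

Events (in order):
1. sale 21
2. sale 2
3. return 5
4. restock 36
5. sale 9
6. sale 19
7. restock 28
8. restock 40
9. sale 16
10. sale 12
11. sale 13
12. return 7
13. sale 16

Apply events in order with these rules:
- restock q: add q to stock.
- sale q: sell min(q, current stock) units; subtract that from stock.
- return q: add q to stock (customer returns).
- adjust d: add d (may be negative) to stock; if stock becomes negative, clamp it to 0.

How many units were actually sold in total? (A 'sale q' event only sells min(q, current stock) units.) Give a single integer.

Answer: 102

Derivation:
Processing events:
Start: stock = 17
  Event 1 (sale 21): sell min(21,17)=17. stock: 17 - 17 = 0. total_sold = 17
  Event 2 (sale 2): sell min(2,0)=0. stock: 0 - 0 = 0. total_sold = 17
  Event 3 (return 5): 0 + 5 = 5
  Event 4 (restock 36): 5 + 36 = 41
  Event 5 (sale 9): sell min(9,41)=9. stock: 41 - 9 = 32. total_sold = 26
  Event 6 (sale 19): sell min(19,32)=19. stock: 32 - 19 = 13. total_sold = 45
  Event 7 (restock 28): 13 + 28 = 41
  Event 8 (restock 40): 41 + 40 = 81
  Event 9 (sale 16): sell min(16,81)=16. stock: 81 - 16 = 65. total_sold = 61
  Event 10 (sale 12): sell min(12,65)=12. stock: 65 - 12 = 53. total_sold = 73
  Event 11 (sale 13): sell min(13,53)=13. stock: 53 - 13 = 40. total_sold = 86
  Event 12 (return 7): 40 + 7 = 47
  Event 13 (sale 16): sell min(16,47)=16. stock: 47 - 16 = 31. total_sold = 102
Final: stock = 31, total_sold = 102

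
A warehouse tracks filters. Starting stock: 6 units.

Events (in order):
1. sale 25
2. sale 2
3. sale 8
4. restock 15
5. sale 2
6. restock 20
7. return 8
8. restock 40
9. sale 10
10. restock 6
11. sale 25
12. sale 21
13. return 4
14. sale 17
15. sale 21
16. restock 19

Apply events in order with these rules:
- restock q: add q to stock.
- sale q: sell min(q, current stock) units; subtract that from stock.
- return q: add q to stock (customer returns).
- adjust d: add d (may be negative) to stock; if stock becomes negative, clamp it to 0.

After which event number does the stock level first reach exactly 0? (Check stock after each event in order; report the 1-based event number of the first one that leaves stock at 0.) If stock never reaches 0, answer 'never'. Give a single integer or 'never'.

Answer: 1

Derivation:
Processing events:
Start: stock = 6
  Event 1 (sale 25): sell min(25,6)=6. stock: 6 - 6 = 0. total_sold = 6
  Event 2 (sale 2): sell min(2,0)=0. stock: 0 - 0 = 0. total_sold = 6
  Event 3 (sale 8): sell min(8,0)=0. stock: 0 - 0 = 0. total_sold = 6
  Event 4 (restock 15): 0 + 15 = 15
  Event 5 (sale 2): sell min(2,15)=2. stock: 15 - 2 = 13. total_sold = 8
  Event 6 (restock 20): 13 + 20 = 33
  Event 7 (return 8): 33 + 8 = 41
  Event 8 (restock 40): 41 + 40 = 81
  Event 9 (sale 10): sell min(10,81)=10. stock: 81 - 10 = 71. total_sold = 18
  Event 10 (restock 6): 71 + 6 = 77
  Event 11 (sale 25): sell min(25,77)=25. stock: 77 - 25 = 52. total_sold = 43
  Event 12 (sale 21): sell min(21,52)=21. stock: 52 - 21 = 31. total_sold = 64
  Event 13 (return 4): 31 + 4 = 35
  Event 14 (sale 17): sell min(17,35)=17. stock: 35 - 17 = 18. total_sold = 81
  Event 15 (sale 21): sell min(21,18)=18. stock: 18 - 18 = 0. total_sold = 99
  Event 16 (restock 19): 0 + 19 = 19
Final: stock = 19, total_sold = 99

First zero at event 1.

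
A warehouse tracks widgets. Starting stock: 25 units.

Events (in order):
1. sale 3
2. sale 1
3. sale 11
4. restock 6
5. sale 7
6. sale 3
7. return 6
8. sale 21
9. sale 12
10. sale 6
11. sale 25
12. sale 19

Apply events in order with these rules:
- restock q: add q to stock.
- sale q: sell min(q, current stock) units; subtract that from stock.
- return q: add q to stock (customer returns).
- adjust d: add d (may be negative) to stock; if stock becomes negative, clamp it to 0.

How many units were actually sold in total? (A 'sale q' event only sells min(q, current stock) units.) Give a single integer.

Answer: 37

Derivation:
Processing events:
Start: stock = 25
  Event 1 (sale 3): sell min(3,25)=3. stock: 25 - 3 = 22. total_sold = 3
  Event 2 (sale 1): sell min(1,22)=1. stock: 22 - 1 = 21. total_sold = 4
  Event 3 (sale 11): sell min(11,21)=11. stock: 21 - 11 = 10. total_sold = 15
  Event 4 (restock 6): 10 + 6 = 16
  Event 5 (sale 7): sell min(7,16)=7. stock: 16 - 7 = 9. total_sold = 22
  Event 6 (sale 3): sell min(3,9)=3. stock: 9 - 3 = 6. total_sold = 25
  Event 7 (return 6): 6 + 6 = 12
  Event 8 (sale 21): sell min(21,12)=12. stock: 12 - 12 = 0. total_sold = 37
  Event 9 (sale 12): sell min(12,0)=0. stock: 0 - 0 = 0. total_sold = 37
  Event 10 (sale 6): sell min(6,0)=0. stock: 0 - 0 = 0. total_sold = 37
  Event 11 (sale 25): sell min(25,0)=0. stock: 0 - 0 = 0. total_sold = 37
  Event 12 (sale 19): sell min(19,0)=0. stock: 0 - 0 = 0. total_sold = 37
Final: stock = 0, total_sold = 37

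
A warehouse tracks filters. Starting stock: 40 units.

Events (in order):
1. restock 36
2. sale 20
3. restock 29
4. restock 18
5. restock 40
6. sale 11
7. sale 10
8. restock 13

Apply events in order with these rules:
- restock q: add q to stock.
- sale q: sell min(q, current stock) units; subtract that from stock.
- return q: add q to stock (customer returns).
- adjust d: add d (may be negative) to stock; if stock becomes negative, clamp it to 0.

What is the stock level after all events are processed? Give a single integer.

Processing events:
Start: stock = 40
  Event 1 (restock 36): 40 + 36 = 76
  Event 2 (sale 20): sell min(20,76)=20. stock: 76 - 20 = 56. total_sold = 20
  Event 3 (restock 29): 56 + 29 = 85
  Event 4 (restock 18): 85 + 18 = 103
  Event 5 (restock 40): 103 + 40 = 143
  Event 6 (sale 11): sell min(11,143)=11. stock: 143 - 11 = 132. total_sold = 31
  Event 7 (sale 10): sell min(10,132)=10. stock: 132 - 10 = 122. total_sold = 41
  Event 8 (restock 13): 122 + 13 = 135
Final: stock = 135, total_sold = 41

Answer: 135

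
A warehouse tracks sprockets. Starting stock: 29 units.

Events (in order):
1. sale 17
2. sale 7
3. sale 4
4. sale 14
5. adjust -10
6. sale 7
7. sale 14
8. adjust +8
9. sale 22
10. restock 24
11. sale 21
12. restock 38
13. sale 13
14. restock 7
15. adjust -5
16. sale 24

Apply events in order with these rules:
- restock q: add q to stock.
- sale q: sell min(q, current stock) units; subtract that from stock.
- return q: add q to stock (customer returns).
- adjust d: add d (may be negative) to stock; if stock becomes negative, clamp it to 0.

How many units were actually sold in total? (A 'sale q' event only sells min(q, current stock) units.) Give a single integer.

Answer: 95

Derivation:
Processing events:
Start: stock = 29
  Event 1 (sale 17): sell min(17,29)=17. stock: 29 - 17 = 12. total_sold = 17
  Event 2 (sale 7): sell min(7,12)=7. stock: 12 - 7 = 5. total_sold = 24
  Event 3 (sale 4): sell min(4,5)=4. stock: 5 - 4 = 1. total_sold = 28
  Event 4 (sale 14): sell min(14,1)=1. stock: 1 - 1 = 0. total_sold = 29
  Event 5 (adjust -10): 0 + -10 = 0 (clamped to 0)
  Event 6 (sale 7): sell min(7,0)=0. stock: 0 - 0 = 0. total_sold = 29
  Event 7 (sale 14): sell min(14,0)=0. stock: 0 - 0 = 0. total_sold = 29
  Event 8 (adjust +8): 0 + 8 = 8
  Event 9 (sale 22): sell min(22,8)=8. stock: 8 - 8 = 0. total_sold = 37
  Event 10 (restock 24): 0 + 24 = 24
  Event 11 (sale 21): sell min(21,24)=21. stock: 24 - 21 = 3. total_sold = 58
  Event 12 (restock 38): 3 + 38 = 41
  Event 13 (sale 13): sell min(13,41)=13. stock: 41 - 13 = 28. total_sold = 71
  Event 14 (restock 7): 28 + 7 = 35
  Event 15 (adjust -5): 35 + -5 = 30
  Event 16 (sale 24): sell min(24,30)=24. stock: 30 - 24 = 6. total_sold = 95
Final: stock = 6, total_sold = 95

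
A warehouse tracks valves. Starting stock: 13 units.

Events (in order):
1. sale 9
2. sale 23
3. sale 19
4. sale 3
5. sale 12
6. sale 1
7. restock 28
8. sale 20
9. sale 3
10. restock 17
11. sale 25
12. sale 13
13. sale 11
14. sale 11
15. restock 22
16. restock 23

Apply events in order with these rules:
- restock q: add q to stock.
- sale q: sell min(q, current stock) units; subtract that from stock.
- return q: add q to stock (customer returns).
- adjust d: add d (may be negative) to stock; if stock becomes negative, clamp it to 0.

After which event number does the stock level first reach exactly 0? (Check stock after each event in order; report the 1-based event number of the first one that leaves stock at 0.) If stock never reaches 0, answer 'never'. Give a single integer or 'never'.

Processing events:
Start: stock = 13
  Event 1 (sale 9): sell min(9,13)=9. stock: 13 - 9 = 4. total_sold = 9
  Event 2 (sale 23): sell min(23,4)=4. stock: 4 - 4 = 0. total_sold = 13
  Event 3 (sale 19): sell min(19,0)=0. stock: 0 - 0 = 0. total_sold = 13
  Event 4 (sale 3): sell min(3,0)=0. stock: 0 - 0 = 0. total_sold = 13
  Event 5 (sale 12): sell min(12,0)=0. stock: 0 - 0 = 0. total_sold = 13
  Event 6 (sale 1): sell min(1,0)=0. stock: 0 - 0 = 0. total_sold = 13
  Event 7 (restock 28): 0 + 28 = 28
  Event 8 (sale 20): sell min(20,28)=20. stock: 28 - 20 = 8. total_sold = 33
  Event 9 (sale 3): sell min(3,8)=3. stock: 8 - 3 = 5. total_sold = 36
  Event 10 (restock 17): 5 + 17 = 22
  Event 11 (sale 25): sell min(25,22)=22. stock: 22 - 22 = 0. total_sold = 58
  Event 12 (sale 13): sell min(13,0)=0. stock: 0 - 0 = 0. total_sold = 58
  Event 13 (sale 11): sell min(11,0)=0. stock: 0 - 0 = 0. total_sold = 58
  Event 14 (sale 11): sell min(11,0)=0. stock: 0 - 0 = 0. total_sold = 58
  Event 15 (restock 22): 0 + 22 = 22
  Event 16 (restock 23): 22 + 23 = 45
Final: stock = 45, total_sold = 58

First zero at event 2.

Answer: 2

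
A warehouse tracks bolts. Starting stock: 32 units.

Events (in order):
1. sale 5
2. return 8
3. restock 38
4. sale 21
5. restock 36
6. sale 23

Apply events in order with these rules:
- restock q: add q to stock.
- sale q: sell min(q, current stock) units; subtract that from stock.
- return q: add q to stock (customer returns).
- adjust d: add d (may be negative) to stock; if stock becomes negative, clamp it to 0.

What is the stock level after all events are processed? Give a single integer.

Processing events:
Start: stock = 32
  Event 1 (sale 5): sell min(5,32)=5. stock: 32 - 5 = 27. total_sold = 5
  Event 2 (return 8): 27 + 8 = 35
  Event 3 (restock 38): 35 + 38 = 73
  Event 4 (sale 21): sell min(21,73)=21. stock: 73 - 21 = 52. total_sold = 26
  Event 5 (restock 36): 52 + 36 = 88
  Event 6 (sale 23): sell min(23,88)=23. stock: 88 - 23 = 65. total_sold = 49
Final: stock = 65, total_sold = 49

Answer: 65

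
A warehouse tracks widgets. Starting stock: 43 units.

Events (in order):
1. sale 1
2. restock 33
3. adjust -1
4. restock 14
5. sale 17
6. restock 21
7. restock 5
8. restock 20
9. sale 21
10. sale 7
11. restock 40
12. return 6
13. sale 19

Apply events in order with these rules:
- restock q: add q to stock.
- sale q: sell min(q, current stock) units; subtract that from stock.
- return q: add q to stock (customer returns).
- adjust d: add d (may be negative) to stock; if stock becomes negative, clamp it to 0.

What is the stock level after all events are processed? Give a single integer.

Processing events:
Start: stock = 43
  Event 1 (sale 1): sell min(1,43)=1. stock: 43 - 1 = 42. total_sold = 1
  Event 2 (restock 33): 42 + 33 = 75
  Event 3 (adjust -1): 75 + -1 = 74
  Event 4 (restock 14): 74 + 14 = 88
  Event 5 (sale 17): sell min(17,88)=17. stock: 88 - 17 = 71. total_sold = 18
  Event 6 (restock 21): 71 + 21 = 92
  Event 7 (restock 5): 92 + 5 = 97
  Event 8 (restock 20): 97 + 20 = 117
  Event 9 (sale 21): sell min(21,117)=21. stock: 117 - 21 = 96. total_sold = 39
  Event 10 (sale 7): sell min(7,96)=7. stock: 96 - 7 = 89. total_sold = 46
  Event 11 (restock 40): 89 + 40 = 129
  Event 12 (return 6): 129 + 6 = 135
  Event 13 (sale 19): sell min(19,135)=19. stock: 135 - 19 = 116. total_sold = 65
Final: stock = 116, total_sold = 65

Answer: 116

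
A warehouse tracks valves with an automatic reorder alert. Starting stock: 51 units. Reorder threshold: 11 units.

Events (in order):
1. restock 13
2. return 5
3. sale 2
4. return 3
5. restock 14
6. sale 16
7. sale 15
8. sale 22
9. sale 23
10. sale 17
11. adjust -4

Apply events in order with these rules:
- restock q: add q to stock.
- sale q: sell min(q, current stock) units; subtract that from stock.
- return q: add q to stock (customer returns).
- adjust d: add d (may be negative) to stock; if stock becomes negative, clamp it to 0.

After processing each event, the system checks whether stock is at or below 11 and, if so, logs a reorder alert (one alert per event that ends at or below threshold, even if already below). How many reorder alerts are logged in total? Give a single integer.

Answer: 3

Derivation:
Processing events:
Start: stock = 51
  Event 1 (restock 13): 51 + 13 = 64
  Event 2 (return 5): 64 + 5 = 69
  Event 3 (sale 2): sell min(2,69)=2. stock: 69 - 2 = 67. total_sold = 2
  Event 4 (return 3): 67 + 3 = 70
  Event 5 (restock 14): 70 + 14 = 84
  Event 6 (sale 16): sell min(16,84)=16. stock: 84 - 16 = 68. total_sold = 18
  Event 7 (sale 15): sell min(15,68)=15. stock: 68 - 15 = 53. total_sold = 33
  Event 8 (sale 22): sell min(22,53)=22. stock: 53 - 22 = 31. total_sold = 55
  Event 9 (sale 23): sell min(23,31)=23. stock: 31 - 23 = 8. total_sold = 78
  Event 10 (sale 17): sell min(17,8)=8. stock: 8 - 8 = 0. total_sold = 86
  Event 11 (adjust -4): 0 + -4 = 0 (clamped to 0)
Final: stock = 0, total_sold = 86

Checking against threshold 11:
  After event 1: stock=64 > 11
  After event 2: stock=69 > 11
  After event 3: stock=67 > 11
  After event 4: stock=70 > 11
  After event 5: stock=84 > 11
  After event 6: stock=68 > 11
  After event 7: stock=53 > 11
  After event 8: stock=31 > 11
  After event 9: stock=8 <= 11 -> ALERT
  After event 10: stock=0 <= 11 -> ALERT
  After event 11: stock=0 <= 11 -> ALERT
Alert events: [9, 10, 11]. Count = 3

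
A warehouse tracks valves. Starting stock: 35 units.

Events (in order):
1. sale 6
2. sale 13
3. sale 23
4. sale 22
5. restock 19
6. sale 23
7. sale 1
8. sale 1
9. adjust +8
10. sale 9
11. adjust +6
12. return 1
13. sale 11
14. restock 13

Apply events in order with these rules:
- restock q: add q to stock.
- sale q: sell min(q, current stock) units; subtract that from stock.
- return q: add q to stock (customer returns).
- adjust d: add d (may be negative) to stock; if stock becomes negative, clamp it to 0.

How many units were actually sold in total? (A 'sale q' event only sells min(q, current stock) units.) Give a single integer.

Processing events:
Start: stock = 35
  Event 1 (sale 6): sell min(6,35)=6. stock: 35 - 6 = 29. total_sold = 6
  Event 2 (sale 13): sell min(13,29)=13. stock: 29 - 13 = 16. total_sold = 19
  Event 3 (sale 23): sell min(23,16)=16. stock: 16 - 16 = 0. total_sold = 35
  Event 4 (sale 22): sell min(22,0)=0. stock: 0 - 0 = 0. total_sold = 35
  Event 5 (restock 19): 0 + 19 = 19
  Event 6 (sale 23): sell min(23,19)=19. stock: 19 - 19 = 0. total_sold = 54
  Event 7 (sale 1): sell min(1,0)=0. stock: 0 - 0 = 0. total_sold = 54
  Event 8 (sale 1): sell min(1,0)=0. stock: 0 - 0 = 0. total_sold = 54
  Event 9 (adjust +8): 0 + 8 = 8
  Event 10 (sale 9): sell min(9,8)=8. stock: 8 - 8 = 0. total_sold = 62
  Event 11 (adjust +6): 0 + 6 = 6
  Event 12 (return 1): 6 + 1 = 7
  Event 13 (sale 11): sell min(11,7)=7. stock: 7 - 7 = 0. total_sold = 69
  Event 14 (restock 13): 0 + 13 = 13
Final: stock = 13, total_sold = 69

Answer: 69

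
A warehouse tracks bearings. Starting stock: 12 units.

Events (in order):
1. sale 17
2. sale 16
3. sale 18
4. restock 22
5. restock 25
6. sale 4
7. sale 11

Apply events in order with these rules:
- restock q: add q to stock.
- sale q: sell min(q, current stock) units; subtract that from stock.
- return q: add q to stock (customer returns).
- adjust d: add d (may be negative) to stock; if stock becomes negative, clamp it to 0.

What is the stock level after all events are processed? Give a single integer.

Processing events:
Start: stock = 12
  Event 1 (sale 17): sell min(17,12)=12. stock: 12 - 12 = 0. total_sold = 12
  Event 2 (sale 16): sell min(16,0)=0. stock: 0 - 0 = 0. total_sold = 12
  Event 3 (sale 18): sell min(18,0)=0. stock: 0 - 0 = 0. total_sold = 12
  Event 4 (restock 22): 0 + 22 = 22
  Event 5 (restock 25): 22 + 25 = 47
  Event 6 (sale 4): sell min(4,47)=4. stock: 47 - 4 = 43. total_sold = 16
  Event 7 (sale 11): sell min(11,43)=11. stock: 43 - 11 = 32. total_sold = 27
Final: stock = 32, total_sold = 27

Answer: 32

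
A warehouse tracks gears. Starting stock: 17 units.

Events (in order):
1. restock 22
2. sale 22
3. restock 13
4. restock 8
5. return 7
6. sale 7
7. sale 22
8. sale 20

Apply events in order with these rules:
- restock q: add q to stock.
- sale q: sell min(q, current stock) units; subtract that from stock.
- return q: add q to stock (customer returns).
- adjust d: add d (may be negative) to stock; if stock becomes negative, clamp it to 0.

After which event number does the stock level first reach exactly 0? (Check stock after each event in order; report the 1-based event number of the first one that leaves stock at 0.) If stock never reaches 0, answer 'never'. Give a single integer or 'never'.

Answer: 8

Derivation:
Processing events:
Start: stock = 17
  Event 1 (restock 22): 17 + 22 = 39
  Event 2 (sale 22): sell min(22,39)=22. stock: 39 - 22 = 17. total_sold = 22
  Event 3 (restock 13): 17 + 13 = 30
  Event 4 (restock 8): 30 + 8 = 38
  Event 5 (return 7): 38 + 7 = 45
  Event 6 (sale 7): sell min(7,45)=7. stock: 45 - 7 = 38. total_sold = 29
  Event 7 (sale 22): sell min(22,38)=22. stock: 38 - 22 = 16. total_sold = 51
  Event 8 (sale 20): sell min(20,16)=16. stock: 16 - 16 = 0. total_sold = 67
Final: stock = 0, total_sold = 67

First zero at event 8.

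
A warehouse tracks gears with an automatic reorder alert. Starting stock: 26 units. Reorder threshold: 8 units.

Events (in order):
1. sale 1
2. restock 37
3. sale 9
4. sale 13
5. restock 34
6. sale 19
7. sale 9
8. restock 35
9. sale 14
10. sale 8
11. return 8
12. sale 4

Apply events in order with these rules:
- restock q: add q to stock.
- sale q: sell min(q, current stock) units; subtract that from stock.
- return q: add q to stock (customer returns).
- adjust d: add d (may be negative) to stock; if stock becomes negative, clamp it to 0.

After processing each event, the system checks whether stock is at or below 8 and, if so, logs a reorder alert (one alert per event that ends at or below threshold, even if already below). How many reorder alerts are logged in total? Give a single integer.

Processing events:
Start: stock = 26
  Event 1 (sale 1): sell min(1,26)=1. stock: 26 - 1 = 25. total_sold = 1
  Event 2 (restock 37): 25 + 37 = 62
  Event 3 (sale 9): sell min(9,62)=9. stock: 62 - 9 = 53. total_sold = 10
  Event 4 (sale 13): sell min(13,53)=13. stock: 53 - 13 = 40. total_sold = 23
  Event 5 (restock 34): 40 + 34 = 74
  Event 6 (sale 19): sell min(19,74)=19. stock: 74 - 19 = 55. total_sold = 42
  Event 7 (sale 9): sell min(9,55)=9. stock: 55 - 9 = 46. total_sold = 51
  Event 8 (restock 35): 46 + 35 = 81
  Event 9 (sale 14): sell min(14,81)=14. stock: 81 - 14 = 67. total_sold = 65
  Event 10 (sale 8): sell min(8,67)=8. stock: 67 - 8 = 59. total_sold = 73
  Event 11 (return 8): 59 + 8 = 67
  Event 12 (sale 4): sell min(4,67)=4. stock: 67 - 4 = 63. total_sold = 77
Final: stock = 63, total_sold = 77

Checking against threshold 8:
  After event 1: stock=25 > 8
  After event 2: stock=62 > 8
  After event 3: stock=53 > 8
  After event 4: stock=40 > 8
  After event 5: stock=74 > 8
  After event 6: stock=55 > 8
  After event 7: stock=46 > 8
  After event 8: stock=81 > 8
  After event 9: stock=67 > 8
  After event 10: stock=59 > 8
  After event 11: stock=67 > 8
  After event 12: stock=63 > 8
Alert events: []. Count = 0

Answer: 0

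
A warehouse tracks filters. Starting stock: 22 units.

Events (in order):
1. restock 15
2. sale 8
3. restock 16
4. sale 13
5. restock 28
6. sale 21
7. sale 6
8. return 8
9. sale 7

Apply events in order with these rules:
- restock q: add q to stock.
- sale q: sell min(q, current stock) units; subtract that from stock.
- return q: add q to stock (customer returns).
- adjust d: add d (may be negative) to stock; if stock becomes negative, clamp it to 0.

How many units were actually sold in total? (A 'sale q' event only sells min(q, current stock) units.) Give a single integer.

Processing events:
Start: stock = 22
  Event 1 (restock 15): 22 + 15 = 37
  Event 2 (sale 8): sell min(8,37)=8. stock: 37 - 8 = 29. total_sold = 8
  Event 3 (restock 16): 29 + 16 = 45
  Event 4 (sale 13): sell min(13,45)=13. stock: 45 - 13 = 32. total_sold = 21
  Event 5 (restock 28): 32 + 28 = 60
  Event 6 (sale 21): sell min(21,60)=21. stock: 60 - 21 = 39. total_sold = 42
  Event 7 (sale 6): sell min(6,39)=6. stock: 39 - 6 = 33. total_sold = 48
  Event 8 (return 8): 33 + 8 = 41
  Event 9 (sale 7): sell min(7,41)=7. stock: 41 - 7 = 34. total_sold = 55
Final: stock = 34, total_sold = 55

Answer: 55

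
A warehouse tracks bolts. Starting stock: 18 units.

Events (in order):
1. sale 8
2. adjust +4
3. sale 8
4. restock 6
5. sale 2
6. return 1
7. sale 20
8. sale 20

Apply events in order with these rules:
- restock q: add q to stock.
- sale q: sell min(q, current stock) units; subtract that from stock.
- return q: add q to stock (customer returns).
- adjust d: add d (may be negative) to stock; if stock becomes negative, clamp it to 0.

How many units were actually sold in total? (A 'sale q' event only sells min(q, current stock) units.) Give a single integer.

Answer: 29

Derivation:
Processing events:
Start: stock = 18
  Event 1 (sale 8): sell min(8,18)=8. stock: 18 - 8 = 10. total_sold = 8
  Event 2 (adjust +4): 10 + 4 = 14
  Event 3 (sale 8): sell min(8,14)=8. stock: 14 - 8 = 6. total_sold = 16
  Event 4 (restock 6): 6 + 6 = 12
  Event 5 (sale 2): sell min(2,12)=2. stock: 12 - 2 = 10. total_sold = 18
  Event 6 (return 1): 10 + 1 = 11
  Event 7 (sale 20): sell min(20,11)=11. stock: 11 - 11 = 0. total_sold = 29
  Event 8 (sale 20): sell min(20,0)=0. stock: 0 - 0 = 0. total_sold = 29
Final: stock = 0, total_sold = 29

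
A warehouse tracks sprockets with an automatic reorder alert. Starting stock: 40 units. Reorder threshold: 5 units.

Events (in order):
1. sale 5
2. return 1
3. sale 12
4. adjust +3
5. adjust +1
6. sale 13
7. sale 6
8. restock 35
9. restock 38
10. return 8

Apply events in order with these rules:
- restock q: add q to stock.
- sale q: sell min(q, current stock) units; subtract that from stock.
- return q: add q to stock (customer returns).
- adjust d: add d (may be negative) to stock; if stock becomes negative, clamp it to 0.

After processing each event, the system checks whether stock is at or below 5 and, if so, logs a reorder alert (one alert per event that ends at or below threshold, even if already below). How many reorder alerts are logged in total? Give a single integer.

Processing events:
Start: stock = 40
  Event 1 (sale 5): sell min(5,40)=5. stock: 40 - 5 = 35. total_sold = 5
  Event 2 (return 1): 35 + 1 = 36
  Event 3 (sale 12): sell min(12,36)=12. stock: 36 - 12 = 24. total_sold = 17
  Event 4 (adjust +3): 24 + 3 = 27
  Event 5 (adjust +1): 27 + 1 = 28
  Event 6 (sale 13): sell min(13,28)=13. stock: 28 - 13 = 15. total_sold = 30
  Event 7 (sale 6): sell min(6,15)=6. stock: 15 - 6 = 9. total_sold = 36
  Event 8 (restock 35): 9 + 35 = 44
  Event 9 (restock 38): 44 + 38 = 82
  Event 10 (return 8): 82 + 8 = 90
Final: stock = 90, total_sold = 36

Checking against threshold 5:
  After event 1: stock=35 > 5
  After event 2: stock=36 > 5
  After event 3: stock=24 > 5
  After event 4: stock=27 > 5
  After event 5: stock=28 > 5
  After event 6: stock=15 > 5
  After event 7: stock=9 > 5
  After event 8: stock=44 > 5
  After event 9: stock=82 > 5
  After event 10: stock=90 > 5
Alert events: []. Count = 0

Answer: 0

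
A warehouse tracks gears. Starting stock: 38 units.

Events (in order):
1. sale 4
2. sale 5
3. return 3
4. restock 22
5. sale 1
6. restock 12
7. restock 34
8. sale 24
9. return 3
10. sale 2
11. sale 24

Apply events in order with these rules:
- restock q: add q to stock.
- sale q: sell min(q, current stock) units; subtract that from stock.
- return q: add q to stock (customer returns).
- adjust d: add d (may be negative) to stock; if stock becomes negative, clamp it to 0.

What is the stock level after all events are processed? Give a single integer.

Answer: 52

Derivation:
Processing events:
Start: stock = 38
  Event 1 (sale 4): sell min(4,38)=4. stock: 38 - 4 = 34. total_sold = 4
  Event 2 (sale 5): sell min(5,34)=5. stock: 34 - 5 = 29. total_sold = 9
  Event 3 (return 3): 29 + 3 = 32
  Event 4 (restock 22): 32 + 22 = 54
  Event 5 (sale 1): sell min(1,54)=1. stock: 54 - 1 = 53. total_sold = 10
  Event 6 (restock 12): 53 + 12 = 65
  Event 7 (restock 34): 65 + 34 = 99
  Event 8 (sale 24): sell min(24,99)=24. stock: 99 - 24 = 75. total_sold = 34
  Event 9 (return 3): 75 + 3 = 78
  Event 10 (sale 2): sell min(2,78)=2. stock: 78 - 2 = 76. total_sold = 36
  Event 11 (sale 24): sell min(24,76)=24. stock: 76 - 24 = 52. total_sold = 60
Final: stock = 52, total_sold = 60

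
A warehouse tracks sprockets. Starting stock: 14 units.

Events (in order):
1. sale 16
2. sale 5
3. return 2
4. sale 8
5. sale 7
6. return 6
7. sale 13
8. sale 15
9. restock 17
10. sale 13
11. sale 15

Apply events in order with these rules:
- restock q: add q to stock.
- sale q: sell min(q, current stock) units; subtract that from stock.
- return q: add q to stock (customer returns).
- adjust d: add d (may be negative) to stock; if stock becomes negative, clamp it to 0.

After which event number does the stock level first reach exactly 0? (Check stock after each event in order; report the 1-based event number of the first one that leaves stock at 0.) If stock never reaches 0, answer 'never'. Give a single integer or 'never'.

Answer: 1

Derivation:
Processing events:
Start: stock = 14
  Event 1 (sale 16): sell min(16,14)=14. stock: 14 - 14 = 0. total_sold = 14
  Event 2 (sale 5): sell min(5,0)=0. stock: 0 - 0 = 0. total_sold = 14
  Event 3 (return 2): 0 + 2 = 2
  Event 4 (sale 8): sell min(8,2)=2. stock: 2 - 2 = 0. total_sold = 16
  Event 5 (sale 7): sell min(7,0)=0. stock: 0 - 0 = 0. total_sold = 16
  Event 6 (return 6): 0 + 6 = 6
  Event 7 (sale 13): sell min(13,6)=6. stock: 6 - 6 = 0. total_sold = 22
  Event 8 (sale 15): sell min(15,0)=0. stock: 0 - 0 = 0. total_sold = 22
  Event 9 (restock 17): 0 + 17 = 17
  Event 10 (sale 13): sell min(13,17)=13. stock: 17 - 13 = 4. total_sold = 35
  Event 11 (sale 15): sell min(15,4)=4. stock: 4 - 4 = 0. total_sold = 39
Final: stock = 0, total_sold = 39

First zero at event 1.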